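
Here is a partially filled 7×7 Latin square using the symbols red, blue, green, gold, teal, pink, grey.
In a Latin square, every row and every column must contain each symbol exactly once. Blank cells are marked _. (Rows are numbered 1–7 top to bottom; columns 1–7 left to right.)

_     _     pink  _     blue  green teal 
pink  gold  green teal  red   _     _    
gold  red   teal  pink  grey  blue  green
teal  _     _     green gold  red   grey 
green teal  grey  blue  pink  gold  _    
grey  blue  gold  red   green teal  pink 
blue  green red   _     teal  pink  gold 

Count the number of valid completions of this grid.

Row 1, column 1: eliminating its row and column leaves {red}.
Row 1, column 2: eliminating its row and column leaves {grey}.
Row 1, column 4: eliminating its row and column leaves {gold, grey}.
Row 2, column 6: eliminating its row and column leaves {grey}.
Row 2, column 7: eliminating its row and column leaves {blue}.
Row 4, column 2: eliminating its row and column leaves {pink}.
Row 4, column 3: eliminating its row and column leaves {blue}.
Row 5, column 7: eliminating its row and column leaves {red}.
Row 7, column 4: eliminating its row and column leaves {grey}.
Only one assignment across all blanks avoids any row or column repeat, giving 1 completion.

1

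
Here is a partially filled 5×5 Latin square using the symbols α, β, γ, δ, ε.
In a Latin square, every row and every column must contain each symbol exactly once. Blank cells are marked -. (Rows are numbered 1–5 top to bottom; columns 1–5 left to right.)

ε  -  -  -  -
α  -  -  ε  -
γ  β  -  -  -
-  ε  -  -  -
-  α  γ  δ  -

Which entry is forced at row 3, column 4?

Row 3 already has {β, γ} and column 4 already has {δ, ε}, so row 3, column 4 must be α.

α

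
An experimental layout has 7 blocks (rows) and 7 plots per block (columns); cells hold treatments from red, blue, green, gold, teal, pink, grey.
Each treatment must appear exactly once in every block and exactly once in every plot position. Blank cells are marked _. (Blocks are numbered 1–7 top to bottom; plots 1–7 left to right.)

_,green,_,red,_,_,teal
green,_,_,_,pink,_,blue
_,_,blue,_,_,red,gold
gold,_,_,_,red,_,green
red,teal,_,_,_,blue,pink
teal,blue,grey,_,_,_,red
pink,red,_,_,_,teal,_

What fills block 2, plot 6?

grey

Block 3, plot 1: block 3 has {red, blue, gold} and plot 1 has {red, green, gold, teal, pink}, leaving only grey.
Block 1, plot 1: block 1 has {red, green, teal} and plot 1 has {red, green, gold, teal, pink, grey}, leaving only blue.
Block 3, plot 2: block 3 has {red, blue, gold, grey} and plot 2 has {red, blue, green, teal}, leaving only pink.
Block 4, plot 2: block 4 has {red, green, gold} and plot 2 has {red, blue, green, teal, pink}, leaving only grey.
Block 2, plot 2: block 2 has {blue, green, pink} and plot 2 has {red, blue, green, teal, pink, grey}, leaving only gold.
Block 2 already has {blue, green, gold, pink} and plot 6 already has {red, blue, teal}, so block 2, plot 6 must be grey.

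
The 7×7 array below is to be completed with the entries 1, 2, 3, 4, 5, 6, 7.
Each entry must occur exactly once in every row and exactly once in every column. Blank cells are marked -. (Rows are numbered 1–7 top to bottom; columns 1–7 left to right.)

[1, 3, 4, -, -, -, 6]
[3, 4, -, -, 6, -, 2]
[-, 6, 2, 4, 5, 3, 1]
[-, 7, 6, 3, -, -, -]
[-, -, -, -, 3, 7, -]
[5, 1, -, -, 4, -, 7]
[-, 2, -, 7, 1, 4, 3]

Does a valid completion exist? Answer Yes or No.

No row or column among the givens repeats a symbol, and propagating forced cells runs into no contradiction.
One valid completion exists (for instance, 1 3 4 5 7 2 6 / 3 4 7 1 6 5 2 / 7 6 2 4 5 3 1 / 4 7 6 3 2 1 5 / 2 5 1 6 3 7 4 / 5 1 3 2 4 6 7 / 6 2 5 7 1 4 3).

Yes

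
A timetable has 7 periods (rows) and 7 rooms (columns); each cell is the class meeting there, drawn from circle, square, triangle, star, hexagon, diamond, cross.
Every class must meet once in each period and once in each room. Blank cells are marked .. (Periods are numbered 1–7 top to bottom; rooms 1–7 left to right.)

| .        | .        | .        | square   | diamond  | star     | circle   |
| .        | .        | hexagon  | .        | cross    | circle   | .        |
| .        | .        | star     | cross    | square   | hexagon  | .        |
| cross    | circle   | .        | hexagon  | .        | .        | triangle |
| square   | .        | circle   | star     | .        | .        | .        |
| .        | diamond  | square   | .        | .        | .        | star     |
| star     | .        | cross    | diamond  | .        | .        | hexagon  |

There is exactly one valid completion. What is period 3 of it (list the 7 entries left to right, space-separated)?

Period 3, room 2: period 3 has {square, star, hexagon, cross} and room 2 has {circle, diamond}, leaving only triangle.
Period 3, room 7: period 3 has {square, triangle, star, hexagon, cross} and room 7 has {circle, triangle, star, hexagon}, leaving only diamond.
Period 3, room 1: period 3 has {square, triangle, star, hexagon, diamond, cross} and room 1 has {square, star, cross}, leaving only circle.
So period 3 reads: circle triangle star cross square hexagon diamond.

circle triangle star cross square hexagon diamond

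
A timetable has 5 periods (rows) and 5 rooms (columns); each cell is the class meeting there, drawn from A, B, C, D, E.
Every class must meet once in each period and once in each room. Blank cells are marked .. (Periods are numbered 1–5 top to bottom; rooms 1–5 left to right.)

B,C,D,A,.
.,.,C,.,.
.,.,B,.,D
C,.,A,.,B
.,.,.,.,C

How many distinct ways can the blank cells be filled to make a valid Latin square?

3

Period 1, room 5: eliminating its period and room leaves {E}.
Period 2, room 1: eliminating its period and room leaves {A, D, E}.
Period 2, room 2: eliminating its period and room leaves {A, B, D, E}.
Period 2, room 4: eliminating its period and room leaves {B, D, E}.
Period 2, room 5: eliminating its period and room leaves {A, E}.
Period 3, room 1: eliminating its period and room leaves {A, E}.
Period 3, room 2: eliminating its period and room leaves {A, E}.
Period 3, room 4: eliminating its period and room leaves {C, E}.
Period 4, room 2: eliminating its period and room leaves {D, E}.
Period 4, room 4: eliminating its period and room leaves {D, E}.
Period 5, room 1: eliminating its period and room leaves {A, D, E}.
Period 5, room 2: eliminating its period and room leaves {A, B, D, E}.
Period 5, room 3: eliminating its period and room leaves {E}.
Period 5, room 4: eliminating its period and room leaves {B, D, E}.
Enumerating the assignments across these blanks that avoid any period or room repeat gives 3 completions.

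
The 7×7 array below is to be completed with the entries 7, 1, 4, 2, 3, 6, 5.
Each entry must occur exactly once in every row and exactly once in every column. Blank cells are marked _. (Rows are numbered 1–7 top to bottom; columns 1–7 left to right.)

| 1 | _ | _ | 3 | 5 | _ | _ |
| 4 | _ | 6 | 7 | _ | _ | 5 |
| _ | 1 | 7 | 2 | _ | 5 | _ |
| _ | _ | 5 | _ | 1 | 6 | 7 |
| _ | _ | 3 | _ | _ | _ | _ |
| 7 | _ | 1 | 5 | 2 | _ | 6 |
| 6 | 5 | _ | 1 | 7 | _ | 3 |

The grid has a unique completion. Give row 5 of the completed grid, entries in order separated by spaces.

Row 2, column 5: row 2 has {7, 4, 6, 5} and column 5 has {7, 1, 2, 5}, leaving only 3.
Row 2, column 2: row 2 has {7, 4, 3, 6, 5} and column 2 has {1, 5}, leaving only 2.
Row 2, column 6: row 2 has {7, 4, 2, 3, 6, 5} and column 6 has {6, 5}, leaving only 1.
Row 3, column 1: row 3 has {7, 1, 2, 5} and column 1 has {7, 1, 4, 6}, leaving only 3.
Row 3, column 7: row 3 has {7, 1, 2, 3, 5} and column 7 has {7, 3, 6, 5}, leaving only 4.
Row 1, column 7: row 1 has {1, 3, 5} and column 7 has {7, 4, 3, 6, 5}, leaving only 2.
Row 5, column 7: row 5 has {3} and column 7 has {7, 4, 2, 3, 6, 5}, leaving only 1.
Row 1, column 3: row 1 has {1, 2, 3, 5} and column 3 has {7, 1, 3, 6, 5}, leaving only 4.
Row 1, column 6: row 1 has {1, 4, 2, 3, 5} and column 6 has {1, 6, 5}, leaving only 7.
Row 1, column 2: row 1 has {7, 1, 4, 2, 3, 5} and column 2 has {1, 2, 5}, leaving only 6.
Row 3, column 5: row 3 has {7, 1, 4, 2, 3, 5} and column 5 has {7, 1, 2, 3, 5}, leaving only 6.
Row 5, column 5: row 5 has {1, 3} and column 5 has {7, 1, 2, 3, 6, 5}, leaving only 4.
Row 5, column 2: row 5 has {1, 4, 3} and column 2 has {1, 2, 6, 5}, leaving only 7.
Row 5, column 4: row 5 has {7, 1, 4, 3} and column 4 has {7, 1, 2, 3, 5}, leaving only 6.
Row 5, column 6: row 5 has {7, 1, 4, 3, 6} and column 6 has {7, 1, 6, 5}, leaving only 2.
Row 5, column 1: row 5 has {7, 1, 4, 2, 3, 6} and column 1 has {7, 1, 4, 3, 6}, leaving only 5.
So row 5 reads: 5 7 3 6 4 2 1.

5 7 3 6 4 2 1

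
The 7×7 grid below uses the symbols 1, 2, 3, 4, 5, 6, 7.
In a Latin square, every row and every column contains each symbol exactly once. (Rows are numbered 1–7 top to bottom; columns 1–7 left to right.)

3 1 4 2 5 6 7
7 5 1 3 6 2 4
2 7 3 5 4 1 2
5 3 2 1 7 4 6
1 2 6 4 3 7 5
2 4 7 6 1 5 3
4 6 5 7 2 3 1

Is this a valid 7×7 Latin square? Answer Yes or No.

Column 1 contains 2 twice (at rows 3 and 6), so it is not a permutation.

No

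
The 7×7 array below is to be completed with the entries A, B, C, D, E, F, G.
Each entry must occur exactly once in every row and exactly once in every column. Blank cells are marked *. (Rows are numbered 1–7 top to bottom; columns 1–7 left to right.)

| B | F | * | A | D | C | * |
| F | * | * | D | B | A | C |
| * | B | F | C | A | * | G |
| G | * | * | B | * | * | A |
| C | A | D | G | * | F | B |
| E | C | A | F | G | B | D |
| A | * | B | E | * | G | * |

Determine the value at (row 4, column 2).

E

Row 1, column 7: row 1 has {A, B, C, D, F} and column 7 has {A, B, C, D, G}, leaving only E.
Row 1, column 3: row 1 has {A, B, C, D, E, F} and column 3 has {A, B, D, F}, leaving only G.
Row 2, column 3: row 2 has {A, B, C, D, F} and column 3 has {A, B, D, F, G}, leaving only E.
Row 2, column 2: row 2 has {A, B, C, D, E, F} and column 2 has {A, B, C, F}, leaving only G.
Row 3, column 1: row 3 has {A, B, C, F, G} and column 1 has {A, B, C, E, F, G}, leaving only D.
Row 3, column 6: row 3 has {A, B, C, D, F, G} and column 6 has {A, B, C, F, G}, leaving only E.
Row 4, column 3: row 4 has {A, B, G} and column 3 has {A, B, D, E, F, G}, leaving only C.
Row 4, column 6: row 4 has {A, B, C, G} and column 6 has {A, B, C, E, F, G}, leaving only D.
Row 4 already has {A, B, C, D, G} and column 2 already has {A, B, C, F, G}, so row 4, column 2 must be E.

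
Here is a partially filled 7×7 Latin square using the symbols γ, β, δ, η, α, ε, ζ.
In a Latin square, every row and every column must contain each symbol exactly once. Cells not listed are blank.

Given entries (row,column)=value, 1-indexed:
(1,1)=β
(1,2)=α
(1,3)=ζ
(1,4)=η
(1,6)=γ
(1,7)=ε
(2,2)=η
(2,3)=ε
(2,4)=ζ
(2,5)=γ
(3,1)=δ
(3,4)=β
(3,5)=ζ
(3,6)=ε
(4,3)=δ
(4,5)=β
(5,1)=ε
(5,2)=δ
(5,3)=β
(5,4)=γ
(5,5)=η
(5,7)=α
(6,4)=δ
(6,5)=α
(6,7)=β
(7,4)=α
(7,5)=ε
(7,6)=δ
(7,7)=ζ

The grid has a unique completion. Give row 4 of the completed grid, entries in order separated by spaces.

η ζ δ ε β α γ

Row 4, column 4: row 4 has {β, δ} and column 4 has {γ, β, δ, η, α, ζ}, leaving only ε.
Row 1, column 5: row 1 has {γ, β, η, α, ε, ζ} and column 5 has {γ, β, η, α, ε, ζ}, leaving only δ.
Row 2, column 1: row 2 has {γ, η, ε, ζ} and column 1 has {β, δ, ε}, leaving only α.
Row 2, column 6: row 2 has {γ, η, α, ε, ζ} and column 6 has {γ, δ, ε}, leaving only β.
Row 2, column 7: row 2 has {γ, β, η, α, ε, ζ} and column 7 has {β, α, ε, ζ}, leaving only δ.
Row 3, column 2: row 3 has {β, δ, ε, ζ} and column 2 has {δ, η, α}, leaving only γ.
Row 4, column 2: row 4 has {β, δ, ε} and column 2 has {γ, δ, η, α}, leaving only ζ.
Row 3, column 7: row 3 has {γ, β, δ, ε, ζ} and column 7 has {β, δ, α, ε, ζ}, leaving only η.
Row 4, column 7: row 4 has {β, δ, ε, ζ} and column 7 has {β, δ, η, α, ε, ζ}, leaving only γ.
Row 4, column 1: row 4 has {γ, β, δ, ε, ζ} and column 1 has {β, δ, α, ε}, leaving only η.
Row 4, column 6: row 4 has {γ, β, δ, η, ε, ζ} and column 6 has {γ, β, δ, ε}, leaving only α.
So row 4 reads: η ζ δ ε β α γ.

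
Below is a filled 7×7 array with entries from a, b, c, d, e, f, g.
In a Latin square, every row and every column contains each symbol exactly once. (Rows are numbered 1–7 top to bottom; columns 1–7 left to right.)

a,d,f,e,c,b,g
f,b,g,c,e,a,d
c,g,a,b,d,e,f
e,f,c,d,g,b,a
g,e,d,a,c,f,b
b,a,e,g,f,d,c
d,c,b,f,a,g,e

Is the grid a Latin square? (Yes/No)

No

Every row is a permutation, but column 6 contains b twice (at rows 1 and 4).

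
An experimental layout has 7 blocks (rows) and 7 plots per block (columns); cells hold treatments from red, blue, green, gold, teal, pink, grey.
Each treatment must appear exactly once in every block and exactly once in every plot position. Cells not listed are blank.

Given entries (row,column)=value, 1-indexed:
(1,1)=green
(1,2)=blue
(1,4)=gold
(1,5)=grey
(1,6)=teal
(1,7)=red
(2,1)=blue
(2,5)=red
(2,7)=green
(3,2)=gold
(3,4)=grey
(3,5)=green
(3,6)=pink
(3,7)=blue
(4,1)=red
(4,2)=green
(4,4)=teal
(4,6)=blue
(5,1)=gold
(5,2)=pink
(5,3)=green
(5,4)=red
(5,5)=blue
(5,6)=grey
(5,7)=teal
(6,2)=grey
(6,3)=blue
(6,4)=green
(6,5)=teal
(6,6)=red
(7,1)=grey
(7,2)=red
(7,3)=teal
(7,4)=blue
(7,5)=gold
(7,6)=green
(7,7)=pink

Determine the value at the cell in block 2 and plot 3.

Block 1, plot 3: block 1 has {red, blue, green, gold, teal, grey} and plot 3 has {blue, green, teal}, leaving only pink.
Block 2, plot 2: block 2 has {red, blue, green} and plot 2 has {red, blue, green, gold, pink, grey}, leaving only teal.
Block 2, plot 4: block 2 has {red, blue, green, teal} and plot 4 has {red, blue, green, gold, teal, grey}, leaving only pink.
Block 2, plot 6: block 2 has {red, blue, green, teal, pink} and plot 6 has {red, blue, green, teal, pink, grey}, leaving only gold.
Block 2 already has {red, blue, green, gold, teal, pink} and plot 3 already has {blue, green, teal, pink}, so block 2, plot 3 must be grey.

grey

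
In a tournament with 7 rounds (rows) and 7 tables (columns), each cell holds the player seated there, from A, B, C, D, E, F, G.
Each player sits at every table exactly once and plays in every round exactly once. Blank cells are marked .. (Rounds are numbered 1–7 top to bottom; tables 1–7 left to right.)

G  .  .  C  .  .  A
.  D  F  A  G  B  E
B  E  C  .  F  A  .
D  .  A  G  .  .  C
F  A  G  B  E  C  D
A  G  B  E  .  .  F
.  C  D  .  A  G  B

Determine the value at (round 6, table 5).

C

Round 1, table 3: round 1 has {A, C, G} and table 3 has {A, B, C, D, F, G}, leaving only E.
Round 2, table 1: round 2 has {A, B, D, E, F, G} and table 1 has {A, B, D, F, G}, leaving only C.
Round 3, table 4: round 3 has {A, B, C, E, F} and table 4 has {A, B, C, E, G}, leaving only D.
Round 3, table 7: round 3 has {A, B, C, D, E, F} and table 7 has {A, B, C, D, E, F}, leaving only G.
Round 4, table 5: round 4 has {A, C, D, G} and table 5 has {A, E, F, G}, leaving only B.
Round 1, table 5: round 1 has {A, C, E, G} and table 5 has {A, B, E, F, G}, leaving only D.
Round 6 already has {A, B, E, F, G} and table 5 already has {A, B, D, E, F, G}, so round 6, table 5 must be C.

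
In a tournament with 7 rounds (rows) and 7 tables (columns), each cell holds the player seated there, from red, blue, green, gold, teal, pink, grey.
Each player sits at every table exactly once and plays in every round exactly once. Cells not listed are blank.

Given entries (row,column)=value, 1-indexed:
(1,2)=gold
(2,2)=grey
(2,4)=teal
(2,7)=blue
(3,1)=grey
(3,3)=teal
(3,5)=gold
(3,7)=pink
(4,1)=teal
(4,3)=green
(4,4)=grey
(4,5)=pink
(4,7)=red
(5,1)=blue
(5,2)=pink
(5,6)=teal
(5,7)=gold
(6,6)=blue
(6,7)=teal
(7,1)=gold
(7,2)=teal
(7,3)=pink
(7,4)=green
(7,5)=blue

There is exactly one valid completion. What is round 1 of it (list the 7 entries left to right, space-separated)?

Round 4, table 2: round 4 has {red, green, teal, pink, grey} and table 2 has {gold, teal, pink, grey}, leaving only blue.
Round 4, table 6: round 4 has {red, blue, green, teal, pink, grey} and table 6 has {blue, teal}, leaving only gold.
Round 5, table 4: round 5 has {blue, gold, teal, pink} and table 4 has {green, teal, grey}, leaving only red.
Round 3, table 4: round 3 has {gold, teal, pink, grey} and table 4 has {red, green, teal, grey}, leaving only blue.
Round 1, table 4: round 1 has {gold} and table 4 has {red, blue, green, teal, grey}, leaving only pink.
Round 5, table 3: round 5 has {red, blue, gold, teal, pink} and table 3 has {green, teal, pink}, leaving only grey.
Round 5, table 5: round 5 has {red, blue, gold, teal, pink, grey} and table 5 has {blue, gold, pink}, leaving only green.
Round 2, table 5: round 2 has {blue, teal, grey} and table 5 has {blue, green, gold, pink}, leaving only red.
Round 2, table 3: round 2 has {red, blue, teal, grey} and table 3 has {green, teal, pink, grey}, leaving only gold.
Round 6, table 3: round 6 has {blue, teal} and table 3 has {green, gold, teal, pink, grey}, leaving only red.
Round 1, table 3: round 1 has {gold, pink} and table 3 has {red, green, gold, teal, pink, grey}, leaving only blue.
Round 6, table 2: round 6 has {red, blue, teal} and table 2 has {blue, gold, teal, pink, grey}, leaving only green.
Round 3, table 2: round 3 has {blue, gold, teal, pink, grey} and table 2 has {blue, green, gold, teal, pink, grey}, leaving only red.
Round 3, table 6: round 3 has {red, blue, gold, teal, pink, grey} and table 6 has {blue, gold, teal}, leaving only green.
Round 2, table 6: round 2 has {red, blue, gold, teal, grey} and table 6 has {blue, green, gold, teal}, leaving only pink.
Round 2, table 1: round 2 has {red, blue, gold, teal, pink, grey} and table 1 has {blue, gold, teal, grey}, leaving only green.
Round 1, table 1: round 1 has {blue, gold, pink} and table 1 has {blue, green, gold, teal, grey}, leaving only red.
Round 1, table 6: round 1 has {red, blue, gold, pink} and table 6 has {blue, green, gold, teal, pink}, leaving only grey.
Round 1, table 5: round 1 has {red, blue, gold, pink, grey} and table 5 has {red, blue, green, gold, pink}, leaving only teal.
Round 1, table 7: round 1 has {red, blue, gold, teal, pink, grey} and table 7 has {red, blue, gold, teal, pink}, leaving only green.
So round 1 reads: red gold blue pink teal grey green.

red gold blue pink teal grey green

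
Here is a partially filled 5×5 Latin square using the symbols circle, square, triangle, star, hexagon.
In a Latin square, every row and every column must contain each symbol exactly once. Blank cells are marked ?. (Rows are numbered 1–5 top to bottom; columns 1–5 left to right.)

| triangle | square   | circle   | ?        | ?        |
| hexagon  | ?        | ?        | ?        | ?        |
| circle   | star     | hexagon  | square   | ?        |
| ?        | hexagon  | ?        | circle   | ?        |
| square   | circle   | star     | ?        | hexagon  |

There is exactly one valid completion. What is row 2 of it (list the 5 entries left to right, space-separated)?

hexagon triangle square star circle

Row 2, column 2: row 2 has {hexagon} and column 2 has {circle, square, star, hexagon}, leaving only triangle.
Row 2, column 3: row 2 has {triangle, hexagon} and column 3 has {circle, star, hexagon}, leaving only square.
Row 2, column 4: row 2 has {square, triangle, hexagon} and column 4 has {circle, square}, leaving only star.
Row 2, column 5: row 2 has {square, triangle, star, hexagon} and column 5 has {hexagon}, leaving only circle.
So row 2 reads: hexagon triangle square star circle.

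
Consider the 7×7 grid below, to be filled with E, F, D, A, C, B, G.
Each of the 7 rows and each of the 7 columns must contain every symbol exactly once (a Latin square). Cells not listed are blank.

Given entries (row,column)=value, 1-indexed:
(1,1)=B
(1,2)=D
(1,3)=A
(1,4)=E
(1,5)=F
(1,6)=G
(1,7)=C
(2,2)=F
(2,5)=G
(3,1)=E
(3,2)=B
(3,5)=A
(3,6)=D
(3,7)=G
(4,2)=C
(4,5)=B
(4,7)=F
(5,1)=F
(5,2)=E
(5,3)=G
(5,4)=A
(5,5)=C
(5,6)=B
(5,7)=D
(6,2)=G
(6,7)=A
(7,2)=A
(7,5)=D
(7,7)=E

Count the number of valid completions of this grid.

8

Row 2, column 1: eliminating its row and column leaves {D, A, C}.
Row 2, column 3: eliminating its row and column leaves {E, D, C, B}.
Row 2, column 4: eliminating its row and column leaves {D, C, B}.
Row 2, column 6: eliminating its row and column leaves {E, A, C}.
Row 2, column 7: eliminating its row and column leaves {B}.
Row 3, column 3: eliminating its row and column leaves {F, C}.
Row 3, column 4: eliminating its row and column leaves {F, C}.
Row 4, column 1: eliminating its row and column leaves {D, A, G}.
Row 4, column 3: eliminating its row and column leaves {E, D}.
Row 4, column 4: eliminating its row and column leaves {D, G}.
Row 4, column 6: eliminating its row and column leaves {E, A}.
Row 6, column 1: eliminating its row and column leaves {D, C}.
Row 6, column 3: eliminating its row and column leaves {E, F, D, C, B}.
Row 6, column 4: eliminating its row and column leaves {F, D, C, B}.
Row 6, column 5: eliminating its row and column leaves {E}.
Row 6, column 6: eliminating its row and column leaves {E, F, C}.
Row 7, column 1: eliminating its row and column leaves {C, G}.
Row 7, column 3: eliminating its row and column leaves {F, C, B}.
Row 7, column 4: eliminating its row and column leaves {F, C, B, G}.
Row 7, column 6: eliminating its row and column leaves {F, C}.
Enumerating the assignments across these blanks that avoid any row or column repeat gives 8 completions.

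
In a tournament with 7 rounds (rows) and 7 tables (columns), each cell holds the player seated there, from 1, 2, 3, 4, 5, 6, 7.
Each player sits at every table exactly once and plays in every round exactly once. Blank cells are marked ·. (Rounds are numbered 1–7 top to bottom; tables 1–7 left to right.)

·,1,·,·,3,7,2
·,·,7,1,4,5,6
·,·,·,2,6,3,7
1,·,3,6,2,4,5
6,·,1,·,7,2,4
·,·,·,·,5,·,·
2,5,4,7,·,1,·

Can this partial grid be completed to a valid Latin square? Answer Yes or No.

No

Round 7, table 5: round 7 together with table 5 already contain {1, 2, 3, 4, 5, 6, 7} — every symbol — so nothing can go there. The grid has no valid completion.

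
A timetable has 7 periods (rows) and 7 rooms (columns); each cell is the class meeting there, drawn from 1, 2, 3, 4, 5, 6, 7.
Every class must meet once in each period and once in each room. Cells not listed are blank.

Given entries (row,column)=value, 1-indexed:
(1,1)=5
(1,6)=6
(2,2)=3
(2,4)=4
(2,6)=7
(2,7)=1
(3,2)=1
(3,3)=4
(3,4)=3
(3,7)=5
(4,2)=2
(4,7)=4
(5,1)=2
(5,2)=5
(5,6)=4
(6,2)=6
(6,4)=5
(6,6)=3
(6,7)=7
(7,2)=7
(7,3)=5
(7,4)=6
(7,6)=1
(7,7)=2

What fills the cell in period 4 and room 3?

Period 1, room 2: period 1 has {5, 6} and room 2 has {1, 2, 3, 5, 6, 7}, leaving only 4.
Period 1, room 7: period 1 has {4, 5, 6} and room 7 has {1, 2, 4, 5, 7}, leaving only 3.
Period 2, room 1: period 2 has {1, 3, 4, 7} and room 1 has {2, 5}, leaving only 6.
Period 2, room 3: period 2 has {1, 3, 4, 6, 7} and room 3 has {4, 5}, leaving only 2.
Period 2, room 5: period 2 has {1, 2, 3, 4, 6, 7} and room 5 has {}, leaving only 5.
Period 3, room 1: period 3 has {1, 3, 4, 5} and room 1 has {2, 5, 6}, leaving only 7.
Period 3, room 6: period 3 has {1, 3, 4, 5, 7} and room 6 has {1, 3, 4, 6, 7}, leaving only 2.
Period 3, room 5: period 3 has {1, 2, 3, 4, 5, 7} and room 5 has {5}, leaving only 6.
Period 4, room 6: period 4 has {2, 4} and room 6 has {1, 2, 3, 4, 6, 7}, leaving only 5.
Period 5, room 7: period 5 has {2, 4, 5} and room 7 has {1, 2, 3, 4, 5, 7}, leaving only 6.
Period 6, room 3: period 6 has {3, 5, 6, 7} and room 3 has {2, 4, 5}, leaving only 1.
Period 1, room 3: period 1 has {3, 4, 5, 6} and room 3 has {1, 2, 4, 5}, leaving only 7.
Period 5, room 3: period 5 has {2, 4, 5, 6} and room 3 has {1, 2, 4, 5, 7}, leaving only 3.
Period 4 already has {2, 4, 5} and room 3 already has {1, 2, 3, 4, 5, 7}, so period 4, room 3 must be 6.

6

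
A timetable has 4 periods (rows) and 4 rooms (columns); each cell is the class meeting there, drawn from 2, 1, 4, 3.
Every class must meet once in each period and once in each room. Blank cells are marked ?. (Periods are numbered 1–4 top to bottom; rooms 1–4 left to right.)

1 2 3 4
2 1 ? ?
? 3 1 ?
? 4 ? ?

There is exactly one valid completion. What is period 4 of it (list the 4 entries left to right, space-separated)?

Period 4, room 1: period 4 has {4} and room 1 has {2, 1}, leaving only 3.
Period 4, room 3: period 4 has {4, 3} and room 3 has {1, 3}, leaving only 2.
Period 4, room 4: period 4 has {2, 4, 3} and room 4 has {4}, leaving only 1.
So period 4 reads: 3 4 2 1.

3 4 2 1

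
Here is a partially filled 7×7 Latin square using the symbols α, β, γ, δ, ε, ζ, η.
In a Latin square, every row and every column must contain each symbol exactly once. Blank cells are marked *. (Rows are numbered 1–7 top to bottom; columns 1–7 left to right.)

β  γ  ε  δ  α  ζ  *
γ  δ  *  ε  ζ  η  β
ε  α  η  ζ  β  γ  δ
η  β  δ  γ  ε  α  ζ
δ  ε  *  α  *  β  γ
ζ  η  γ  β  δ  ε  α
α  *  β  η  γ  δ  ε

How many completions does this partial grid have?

Row 1, column 7: eliminating its row and column leaves {η}.
Row 2, column 3: eliminating its row and column leaves {α}.
Row 5, column 3: eliminating its row and column leaves {ζ}.
Row 5, column 5: eliminating its row and column leaves {η}.
Row 7, column 2: eliminating its row and column leaves {ζ}.
Only one assignment across all blanks avoids any row or column repeat, giving 1 completion.

1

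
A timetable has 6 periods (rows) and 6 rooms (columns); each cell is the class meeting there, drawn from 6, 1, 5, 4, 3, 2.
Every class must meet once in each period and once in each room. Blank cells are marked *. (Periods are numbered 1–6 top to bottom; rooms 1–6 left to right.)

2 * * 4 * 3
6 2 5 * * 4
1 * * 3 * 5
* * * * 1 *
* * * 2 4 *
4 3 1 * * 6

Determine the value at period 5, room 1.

5

Period 1, room 3: period 1 has {4, 3, 2} and room 3 has {1, 5}, leaving only 6.
Period 1, room 5: period 1 has {6, 4, 3, 2} and room 5 has {1, 4}, leaving only 5.
Period 1, room 2: period 1 has {6, 5, 4, 3, 2} and room 2 has {3, 2}, leaving only 1.
Period 2, room 4: period 2 has {6, 5, 4, 2} and room 4 has {4, 3, 2}, leaving only 1.
Period 2, room 5: period 2 has {6, 1, 5, 4, 2} and room 5 has {1, 5, 4}, leaving only 3.
Period 4, room 6: period 4 has {1} and room 6 has {6, 5, 4, 3}, leaving only 2.
Period 5, room 3: period 5 has {4, 2} and room 3 has {6, 1, 5}, leaving only 3.
Period 5 already has {4, 3, 2} and room 1 already has {6, 1, 4, 2}, so period 5, room 1 must be 5.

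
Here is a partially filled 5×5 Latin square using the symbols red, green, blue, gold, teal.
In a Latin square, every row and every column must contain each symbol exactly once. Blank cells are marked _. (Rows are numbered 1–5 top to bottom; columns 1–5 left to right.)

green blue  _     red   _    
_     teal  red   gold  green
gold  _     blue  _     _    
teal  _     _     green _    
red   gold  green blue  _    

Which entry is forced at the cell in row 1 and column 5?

Row 2, column 1: row 2 has {red, green, gold, teal} and column 1 has {red, green, gold, teal}, leaving only blue.
Row 3, column 4: row 3 has {blue, gold} and column 4 has {red, green, blue, gold}, leaving only teal.
Row 3, column 5: row 3 has {blue, gold, teal} and column 5 has {green}, leaving only red.
Row 3, column 2: row 3 has {red, blue, gold, teal} and column 2 has {blue, gold, teal}, leaving only green.
Row 4, column 2: row 4 has {green, teal} and column 2 has {green, blue, gold, teal}, leaving only red.
Row 4, column 3: row 4 has {red, green, teal} and column 3 has {red, green, blue}, leaving only gold.
Row 1, column 3: row 1 has {red, green, blue} and column 3 has {red, green, blue, gold}, leaving only teal.
Row 1 already has {red, green, blue, teal} and column 5 already has {red, green}, so row 1, column 5 must be gold.

gold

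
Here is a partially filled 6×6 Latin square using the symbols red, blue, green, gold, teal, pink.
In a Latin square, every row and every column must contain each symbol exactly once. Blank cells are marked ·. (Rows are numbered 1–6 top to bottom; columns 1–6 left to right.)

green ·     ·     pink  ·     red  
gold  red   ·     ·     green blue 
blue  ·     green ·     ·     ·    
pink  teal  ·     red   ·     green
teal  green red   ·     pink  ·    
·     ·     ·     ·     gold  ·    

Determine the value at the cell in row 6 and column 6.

pink

Row 2, column 4: row 2 has {red, blue, green, gold} and column 4 has {red, pink}, leaving only teal.
Row 2, column 3: row 2 has {red, blue, green, gold, teal} and column 3 has {red, green}, leaving only pink.
Row 3, column 4: row 3 has {blue, green} and column 4 has {red, teal, pink}, leaving only gold.
Row 3, column 2: row 3 has {blue, green, gold} and column 2 has {red, green, teal}, leaving only pink.
Row 3, column 6: row 3 has {blue, green, gold, pink} and column 6 has {red, blue, green}, leaving only teal.
Row 6 already has {gold} and column 6 already has {red, blue, green, teal}, so row 6, column 6 must be pink.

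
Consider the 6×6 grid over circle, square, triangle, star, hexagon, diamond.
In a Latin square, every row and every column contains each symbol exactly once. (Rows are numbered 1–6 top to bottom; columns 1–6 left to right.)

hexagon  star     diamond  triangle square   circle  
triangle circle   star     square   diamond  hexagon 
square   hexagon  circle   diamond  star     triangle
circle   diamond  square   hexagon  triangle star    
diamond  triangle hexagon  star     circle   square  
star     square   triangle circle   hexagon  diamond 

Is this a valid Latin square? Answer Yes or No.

Yes

Each row is a permutation of the 6 symbols, and so is each column.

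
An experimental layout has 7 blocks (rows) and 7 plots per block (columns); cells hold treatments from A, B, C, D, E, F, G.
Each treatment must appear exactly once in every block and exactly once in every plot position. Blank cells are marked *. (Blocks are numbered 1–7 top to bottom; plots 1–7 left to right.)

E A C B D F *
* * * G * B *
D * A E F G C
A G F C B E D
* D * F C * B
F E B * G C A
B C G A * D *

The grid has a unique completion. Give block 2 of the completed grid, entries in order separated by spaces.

C F D G A B E

Block 2, plot 1: block 2 has {B, G} and plot 1 has {A, B, D, E, F}, leaving only C.
Block 2, plot 2: block 2 has {B, C, G} and plot 2 has {A, C, D, E, G}, leaving only F.
Block 2, plot 7: block 2 has {B, C, F, G} and plot 7 has {A, B, C, D}, leaving only E.
Block 2, plot 3: block 2 has {B, C, E, F, G} and plot 3 has {A, B, C, F, G}, leaving only D.
Block 2, plot 5: block 2 has {B, C, D, E, F, G} and plot 5 has {B, C, D, F, G}, leaving only A.
So block 2 reads: C F D G A B E.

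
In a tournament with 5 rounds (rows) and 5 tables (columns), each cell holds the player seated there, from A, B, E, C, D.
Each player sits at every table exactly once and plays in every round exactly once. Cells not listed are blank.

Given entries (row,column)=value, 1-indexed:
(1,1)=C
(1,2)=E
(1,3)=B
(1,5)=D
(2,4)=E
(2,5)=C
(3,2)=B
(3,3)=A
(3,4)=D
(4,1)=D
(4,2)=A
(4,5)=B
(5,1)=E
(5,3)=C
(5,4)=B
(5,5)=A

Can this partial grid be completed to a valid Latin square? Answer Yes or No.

No

Round 3, table 1: round 3 together with table 1 already contain {A, B, E, C, D} — every symbol — so nothing can go there. The grid has no valid completion.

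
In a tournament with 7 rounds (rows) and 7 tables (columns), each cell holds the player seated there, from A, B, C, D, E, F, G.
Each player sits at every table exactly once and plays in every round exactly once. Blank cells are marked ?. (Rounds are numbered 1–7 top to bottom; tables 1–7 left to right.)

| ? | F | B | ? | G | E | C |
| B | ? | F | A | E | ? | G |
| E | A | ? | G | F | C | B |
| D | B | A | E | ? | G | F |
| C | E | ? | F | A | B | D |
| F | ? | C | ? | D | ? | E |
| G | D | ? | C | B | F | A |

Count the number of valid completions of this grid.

1

Round 1, table 1: eliminating its round and table leaves {A}.
Round 1, table 4: eliminating its round and table leaves {D}.
Round 2, table 2: eliminating its round and table leaves {C}.
Round 2, table 6: eliminating its round and table leaves {D}.
Round 3, table 3: eliminating its round and table leaves {D}.
Round 4, table 5: eliminating its round and table leaves {C}.
Round 5, table 3: eliminating its round and table leaves {G}.
Round 6, table 2: eliminating its round and table leaves {G}.
Round 6, table 4: eliminating its round and table leaves {B}.
Round 6, table 6: eliminating its round and table leaves {A}.
Round 7, table 3: eliminating its round and table leaves {E}.
Only one assignment across all blanks avoids any round or table repeat, giving 1 completion.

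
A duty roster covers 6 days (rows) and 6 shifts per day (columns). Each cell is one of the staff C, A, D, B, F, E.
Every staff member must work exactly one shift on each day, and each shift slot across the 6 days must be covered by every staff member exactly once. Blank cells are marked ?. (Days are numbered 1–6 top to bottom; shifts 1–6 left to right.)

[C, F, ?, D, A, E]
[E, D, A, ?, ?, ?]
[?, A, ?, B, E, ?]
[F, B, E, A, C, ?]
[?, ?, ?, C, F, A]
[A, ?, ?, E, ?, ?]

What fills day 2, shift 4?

Day 2 already has {A, D, E} and shift 4 already has {C, A, D, B, E}, so day 2, shift 4 must be F.

F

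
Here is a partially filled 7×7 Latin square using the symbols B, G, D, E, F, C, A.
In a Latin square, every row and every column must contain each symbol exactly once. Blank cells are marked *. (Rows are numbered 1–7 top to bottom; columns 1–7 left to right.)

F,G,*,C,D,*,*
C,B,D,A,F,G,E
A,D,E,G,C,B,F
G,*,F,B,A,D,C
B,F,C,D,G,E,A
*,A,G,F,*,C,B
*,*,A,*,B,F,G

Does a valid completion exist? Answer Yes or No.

Row 1, column 7: row 1 together with column 7 already contain {B, G, D, E, F, C, A} — every symbol — so nothing can go there. The grid has no valid completion.

No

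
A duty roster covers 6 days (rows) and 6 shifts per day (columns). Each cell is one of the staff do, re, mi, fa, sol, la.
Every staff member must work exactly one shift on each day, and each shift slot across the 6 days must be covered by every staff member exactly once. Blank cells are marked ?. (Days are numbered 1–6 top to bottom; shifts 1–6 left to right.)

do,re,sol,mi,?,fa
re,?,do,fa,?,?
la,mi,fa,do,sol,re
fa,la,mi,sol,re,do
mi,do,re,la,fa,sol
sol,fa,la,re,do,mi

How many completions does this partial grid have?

Day 1, shift 5: eliminating its day and shift leaves {la}.
Day 2, shift 2: eliminating its day and shift leaves {sol}.
Day 2, shift 5: eliminating its day and shift leaves {mi, la}.
Day 2, shift 6: eliminating its day and shift leaves {la}.
Only one assignment across all blanks avoids any day or shift repeat, giving 1 completion.

1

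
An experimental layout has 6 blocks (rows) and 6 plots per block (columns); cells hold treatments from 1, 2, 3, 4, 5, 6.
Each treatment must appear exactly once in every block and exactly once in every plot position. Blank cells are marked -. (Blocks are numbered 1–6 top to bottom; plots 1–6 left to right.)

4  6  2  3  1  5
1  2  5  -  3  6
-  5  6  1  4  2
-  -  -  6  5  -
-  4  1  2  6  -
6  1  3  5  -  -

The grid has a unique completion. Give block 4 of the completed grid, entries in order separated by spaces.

2 3 4 6 5 1

Block 4, plot 2: block 4 has {5, 6} and plot 2 has {1, 2, 4, 5, 6}, leaving only 3.
Block 4, plot 1: block 4 has {3, 5, 6} and plot 1 has {1, 4, 6}, leaving only 2.
Block 4, plot 3: block 4 has {2, 3, 5, 6} and plot 3 has {1, 2, 3, 5, 6}, leaving only 4.
Block 4, plot 6: block 4 has {2, 3, 4, 5, 6} and plot 6 has {2, 5, 6}, leaving only 1.
So block 4 reads: 2 3 4 6 5 1.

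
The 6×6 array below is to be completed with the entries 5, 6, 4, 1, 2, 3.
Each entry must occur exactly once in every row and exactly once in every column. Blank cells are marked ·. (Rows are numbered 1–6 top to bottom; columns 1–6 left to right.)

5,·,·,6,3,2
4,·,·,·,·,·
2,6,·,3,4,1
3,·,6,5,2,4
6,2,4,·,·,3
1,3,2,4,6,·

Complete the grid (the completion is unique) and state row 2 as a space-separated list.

4 5 3 2 1 6

Row 1, column 3: row 1 has {5, 6, 2, 3} and column 3 has {6, 4, 2}, leaving only 1.
Row 1, column 2: row 1 has {5, 6, 1, 2, 3} and column 2 has {6, 2, 3}, leaving only 4.
Row 3, column 3: row 3 has {6, 4, 1, 2, 3} and column 3 has {6, 4, 1, 2}, leaving only 5.
Row 2, column 3: row 2 has {4} and column 3 has {5, 6, 4, 1, 2}, leaving only 3.
Row 4, column 2: row 4 has {5, 6, 4, 2, 3} and column 2 has {6, 4, 2, 3}, leaving only 1.
Row 2, column 2: row 2 has {4, 3} and column 2 has {6, 4, 1, 2, 3}, leaving only 5.
Row 2, column 5: row 2 has {5, 4, 3} and column 5 has {6, 4, 2, 3}, leaving only 1.
Row 2, column 4: row 2 has {5, 4, 1, 3} and column 4 has {5, 6, 4, 3}, leaving only 2.
Row 2, column 6: row 2 has {5, 4, 1, 2, 3} and column 6 has {4, 1, 2, 3}, leaving only 6.
So row 2 reads: 4 5 3 2 1 6.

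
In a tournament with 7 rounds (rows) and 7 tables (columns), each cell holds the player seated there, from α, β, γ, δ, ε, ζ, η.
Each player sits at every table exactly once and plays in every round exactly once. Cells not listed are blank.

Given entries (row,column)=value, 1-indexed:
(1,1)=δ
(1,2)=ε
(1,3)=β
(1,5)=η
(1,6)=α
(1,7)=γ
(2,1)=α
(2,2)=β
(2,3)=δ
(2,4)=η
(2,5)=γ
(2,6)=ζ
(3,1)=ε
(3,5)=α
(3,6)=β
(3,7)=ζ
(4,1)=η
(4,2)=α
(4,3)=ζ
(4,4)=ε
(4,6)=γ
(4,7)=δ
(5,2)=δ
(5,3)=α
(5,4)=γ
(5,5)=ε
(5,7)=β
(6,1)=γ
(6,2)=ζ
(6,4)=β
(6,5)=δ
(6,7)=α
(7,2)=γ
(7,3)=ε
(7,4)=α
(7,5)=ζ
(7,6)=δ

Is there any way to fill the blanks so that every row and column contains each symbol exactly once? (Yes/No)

No round or table among the givens repeats a symbol, and propagating forced cells runs into no contradiction.
One valid completion exists (for instance, δ ε β ζ η α γ / α β δ η γ ζ ε / ε η γ δ α β ζ / η α ζ ε β γ δ / ζ δ α γ ε η β / γ ζ η β δ ε α / β γ ε α ζ δ η).

Yes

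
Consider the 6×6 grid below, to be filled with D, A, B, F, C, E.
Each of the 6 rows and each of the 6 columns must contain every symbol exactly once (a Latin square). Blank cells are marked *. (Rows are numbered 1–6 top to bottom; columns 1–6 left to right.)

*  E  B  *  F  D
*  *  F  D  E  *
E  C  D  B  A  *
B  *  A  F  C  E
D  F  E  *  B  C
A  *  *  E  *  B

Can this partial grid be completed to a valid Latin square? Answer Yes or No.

Row 1, column 1: row 1 has {D, B, F, E} and column 1 has {D, A, B, E}, so it must be C.
Now row 2, column 1: row 2 together with column 1 already contain {D, A, B, F, C, E} — every symbol — so nothing can go there. The grid has no valid completion.

No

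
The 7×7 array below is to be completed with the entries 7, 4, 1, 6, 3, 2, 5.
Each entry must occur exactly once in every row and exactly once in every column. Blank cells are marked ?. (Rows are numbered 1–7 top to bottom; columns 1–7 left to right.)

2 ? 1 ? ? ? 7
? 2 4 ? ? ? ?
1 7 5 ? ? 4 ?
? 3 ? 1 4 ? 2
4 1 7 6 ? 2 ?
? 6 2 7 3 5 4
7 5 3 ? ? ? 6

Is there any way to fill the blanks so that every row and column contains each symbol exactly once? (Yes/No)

Row 6, column 1: row 6 together with column 1 already contain {7, 4, 1, 6, 3, 2, 5} — every symbol — so nothing can go there. The grid has no valid completion.

No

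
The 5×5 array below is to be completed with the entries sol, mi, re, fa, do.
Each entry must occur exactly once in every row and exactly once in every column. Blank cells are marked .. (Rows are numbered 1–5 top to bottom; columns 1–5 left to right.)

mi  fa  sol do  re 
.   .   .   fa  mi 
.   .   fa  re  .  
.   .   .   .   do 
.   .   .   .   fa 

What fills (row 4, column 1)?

Row 3, column 5: row 3 has {re, fa} and column 5 has {mi, re, fa, do}, leaving only sol.
Row 3, column 1: row 3 has {sol, re, fa} and column 1 has {mi}, leaving only do.
Row 3, column 2: row 3 has {sol, re, fa, do} and column 2 has {fa}, leaving only mi.
Row 4, column 1 is narrowed to {sol, re, fa}.
If it were sol, then row 5, column 1 would be left with no valid symbol.
If it were re, then row 5, column 1 would be left with no valid symbol.
So row 4, column 1 must be fa.

fa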